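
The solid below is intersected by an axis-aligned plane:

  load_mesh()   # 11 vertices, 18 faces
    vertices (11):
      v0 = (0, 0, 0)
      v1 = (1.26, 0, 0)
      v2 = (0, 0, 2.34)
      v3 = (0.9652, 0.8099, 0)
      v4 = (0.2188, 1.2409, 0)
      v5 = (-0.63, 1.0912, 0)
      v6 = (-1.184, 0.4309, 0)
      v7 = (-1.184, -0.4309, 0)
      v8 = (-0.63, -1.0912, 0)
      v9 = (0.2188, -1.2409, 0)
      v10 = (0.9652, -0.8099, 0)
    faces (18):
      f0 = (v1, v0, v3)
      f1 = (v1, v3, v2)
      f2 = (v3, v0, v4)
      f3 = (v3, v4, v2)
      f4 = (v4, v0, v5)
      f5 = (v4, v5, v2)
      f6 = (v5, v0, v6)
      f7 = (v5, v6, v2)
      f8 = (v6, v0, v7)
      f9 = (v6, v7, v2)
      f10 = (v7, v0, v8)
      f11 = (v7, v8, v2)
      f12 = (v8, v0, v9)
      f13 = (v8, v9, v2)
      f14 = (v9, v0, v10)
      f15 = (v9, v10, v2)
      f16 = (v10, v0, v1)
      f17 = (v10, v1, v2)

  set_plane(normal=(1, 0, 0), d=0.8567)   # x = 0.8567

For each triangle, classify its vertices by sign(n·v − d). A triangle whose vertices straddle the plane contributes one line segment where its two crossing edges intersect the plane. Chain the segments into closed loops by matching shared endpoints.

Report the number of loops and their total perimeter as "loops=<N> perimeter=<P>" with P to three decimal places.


Straddling triangles (8 of 18):
  (v1,v0,v3) [+-+] → (0.8567, 0, 0)–(0.8567, 0.718858, 0)  len=0.7189
  (v1,v3,v2) [++-] → (0.8567, 0.718858, 0.263044)–(0.8567, 0, 0.748986)  len=0.8677
  (v3,v0,v4) [+--] → (0.8567, 0.718858, 0)–(0.8567, 0.872552, 0)  len=0.1537
  (v3,v4,v2) [+--] → (0.8567, 0.872552, 0)–(0.8567, 0.718858, 0.263044)  len=0.3047
  (v9,v0,v10) [--+] → (0.8567, -0.718858, 0)–(0.8567, -0.872552, 0)  len=0.1537
  (v9,v10,v2) [-+-] → (0.8567, -0.872552, 0)–(0.8567, -0.718858, 0.263044)  len=0.3047
  (v10,v0,v1) [+-+] → (0.8567, -0.718858, 0)–(0.8567, 0, 0)  len=0.7189
  (v10,v1,v2) [++-] → (0.8567, 0, 0.748986)–(0.8567, -0.718858, 0.263044)  len=0.8677

Chained into 1 loop(s):
  loop 1: 8 segments, perimeter = 4.0898
Total perimeter = 4.090

loops=1 perimeter=4.090


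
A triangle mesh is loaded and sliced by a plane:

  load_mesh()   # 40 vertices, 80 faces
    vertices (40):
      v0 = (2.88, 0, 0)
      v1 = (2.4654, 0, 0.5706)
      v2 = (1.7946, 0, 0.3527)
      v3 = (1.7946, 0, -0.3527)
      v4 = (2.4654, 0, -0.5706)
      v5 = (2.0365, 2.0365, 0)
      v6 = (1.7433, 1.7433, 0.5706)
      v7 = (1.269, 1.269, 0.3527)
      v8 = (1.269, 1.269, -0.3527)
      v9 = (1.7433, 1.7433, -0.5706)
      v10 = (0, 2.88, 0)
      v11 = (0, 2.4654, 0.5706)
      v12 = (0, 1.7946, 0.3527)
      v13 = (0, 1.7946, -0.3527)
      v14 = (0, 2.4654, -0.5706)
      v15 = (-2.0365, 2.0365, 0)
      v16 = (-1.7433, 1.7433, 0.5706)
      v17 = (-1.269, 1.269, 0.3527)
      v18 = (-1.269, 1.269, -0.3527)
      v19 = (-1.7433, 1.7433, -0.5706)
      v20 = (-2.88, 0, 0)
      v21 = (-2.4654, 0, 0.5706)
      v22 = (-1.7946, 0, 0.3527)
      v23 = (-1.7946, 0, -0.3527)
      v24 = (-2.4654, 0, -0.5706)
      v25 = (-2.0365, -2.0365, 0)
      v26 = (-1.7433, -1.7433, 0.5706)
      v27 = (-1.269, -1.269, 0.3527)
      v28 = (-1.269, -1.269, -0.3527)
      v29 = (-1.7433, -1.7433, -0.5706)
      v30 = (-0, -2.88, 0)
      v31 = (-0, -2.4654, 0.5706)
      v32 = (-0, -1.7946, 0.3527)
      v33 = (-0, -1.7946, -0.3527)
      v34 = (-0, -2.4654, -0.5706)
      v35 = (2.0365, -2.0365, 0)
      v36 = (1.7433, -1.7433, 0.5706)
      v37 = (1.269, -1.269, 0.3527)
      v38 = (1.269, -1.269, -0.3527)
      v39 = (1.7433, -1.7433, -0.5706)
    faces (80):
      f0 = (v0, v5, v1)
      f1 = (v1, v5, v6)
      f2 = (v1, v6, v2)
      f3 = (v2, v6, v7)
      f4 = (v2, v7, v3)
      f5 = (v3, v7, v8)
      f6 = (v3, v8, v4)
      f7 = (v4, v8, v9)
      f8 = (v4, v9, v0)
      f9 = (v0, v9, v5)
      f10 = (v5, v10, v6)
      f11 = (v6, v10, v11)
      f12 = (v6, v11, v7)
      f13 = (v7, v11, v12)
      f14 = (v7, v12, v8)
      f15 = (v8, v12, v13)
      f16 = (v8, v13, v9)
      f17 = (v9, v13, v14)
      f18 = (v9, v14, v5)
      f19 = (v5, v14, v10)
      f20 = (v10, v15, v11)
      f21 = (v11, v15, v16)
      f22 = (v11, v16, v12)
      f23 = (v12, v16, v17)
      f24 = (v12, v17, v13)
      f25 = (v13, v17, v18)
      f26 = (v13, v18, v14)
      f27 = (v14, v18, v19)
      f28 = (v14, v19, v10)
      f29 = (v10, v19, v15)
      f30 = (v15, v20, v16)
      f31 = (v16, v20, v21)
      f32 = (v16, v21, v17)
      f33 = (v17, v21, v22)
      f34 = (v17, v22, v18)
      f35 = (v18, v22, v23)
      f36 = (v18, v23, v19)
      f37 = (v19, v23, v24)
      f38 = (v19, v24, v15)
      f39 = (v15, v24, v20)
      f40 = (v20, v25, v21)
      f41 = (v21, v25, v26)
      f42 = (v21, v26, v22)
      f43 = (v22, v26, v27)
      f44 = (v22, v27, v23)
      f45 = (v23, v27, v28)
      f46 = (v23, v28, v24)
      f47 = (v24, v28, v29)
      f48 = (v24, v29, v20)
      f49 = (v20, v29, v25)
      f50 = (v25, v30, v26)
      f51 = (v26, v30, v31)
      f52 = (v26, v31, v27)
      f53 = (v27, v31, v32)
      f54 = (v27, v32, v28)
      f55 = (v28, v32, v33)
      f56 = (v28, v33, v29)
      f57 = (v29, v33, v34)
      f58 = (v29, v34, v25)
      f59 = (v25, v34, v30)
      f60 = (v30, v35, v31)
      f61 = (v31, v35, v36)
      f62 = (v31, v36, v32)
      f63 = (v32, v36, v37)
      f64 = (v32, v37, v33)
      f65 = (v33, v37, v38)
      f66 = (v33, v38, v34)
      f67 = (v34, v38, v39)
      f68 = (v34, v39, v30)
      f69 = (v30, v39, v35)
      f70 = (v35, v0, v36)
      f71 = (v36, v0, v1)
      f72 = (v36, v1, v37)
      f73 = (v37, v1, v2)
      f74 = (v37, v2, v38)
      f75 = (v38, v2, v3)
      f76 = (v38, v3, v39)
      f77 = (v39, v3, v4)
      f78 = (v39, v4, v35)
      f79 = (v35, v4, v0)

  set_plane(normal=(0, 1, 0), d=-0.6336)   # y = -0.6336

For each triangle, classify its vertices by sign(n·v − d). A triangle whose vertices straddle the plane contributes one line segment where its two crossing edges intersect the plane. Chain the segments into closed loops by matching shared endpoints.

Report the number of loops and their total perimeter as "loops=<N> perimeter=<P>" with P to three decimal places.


Straddling triangles (20 of 80):
  (v20,v25,v21) [+-+] → (-2.61757, -0.6336, 0)–(-2.33196, -0.6336, 0.393074)  len=0.4859
  (v21,v25,v26) [+--] → (-2.33196, -0.6336, 0.393074)–(-2.20295, -0.6336, 0.5706)  len=0.2194
  (v21,v26,v22) [+-+] → (-2.20295, -0.6336, 0.5706)–(-1.77596, -0.6336, 0.431895)  len=0.4490
  (v22,v26,v27) [+--] → (-1.77596, -0.6336, 0.431895)–(-1.53217, -0.6336, 0.3527)  len=0.2563
  (v22,v27,v23) [+-+] → (-1.53217, -0.6336, 0.3527)–(-1.53217, -0.6336, -0.000500284)  len=0.3532
  (v23,v27,v28) [+--] → (-1.53217, -0.6336, -0.000500284)–(-1.53217, -0.6336, -0.3527)  len=0.3522
  (v23,v28,v24) [+-+] → (-1.53217, -0.6336, -0.3527)–(-1.86805, -0.6336, -0.461805)  len=0.3532
  (v24,v28,v29) [+--] → (-1.86805, -0.6336, -0.461805)–(-2.20295, -0.6336, -0.5706)  len=0.3521
  (v24,v29,v20) [+-+] → (-2.20295, -0.6336, -0.5706)–(-2.46687, -0.6336, -0.207384)  len=0.4490
  (v20,v29,v25) [+--] → (-2.46687, -0.6336, -0.207384)–(-2.61757, -0.6336, 0)  len=0.2564
  (v35,v0,v36) [-+-] → (2.61757, -0.6336, 0)–(2.46687, -0.6336, 0.207384)  len=0.2564
  (v36,v0,v1) [-++] → (2.46687, -0.6336, 0.207384)–(2.20295, -0.6336, 0.5706)  len=0.4490
  (v36,v1,v37) [-+-] → (2.20295, -0.6336, 0.5706)–(1.86805, -0.6336, 0.461805)  len=0.3521
  (v37,v1,v2) [-++] → (1.86805, -0.6336, 0.461805)–(1.53217, -0.6336, 0.3527)  len=0.3532
  (v37,v2,v38) [-+-] → (1.53217, -0.6336, 0.3527)–(1.53217, -0.6336, 0.000500284)  len=0.3522
  (v38,v2,v3) [-++] → (1.53217, -0.6336, 0.000500284)–(1.53217, -0.6336, -0.3527)  len=0.3532
  (v38,v3,v39) [-+-] → (1.53217, -0.6336, -0.3527)–(1.77596, -0.6336, -0.431895)  len=0.2563
  (v39,v3,v4) [-++] → (1.77596, -0.6336, -0.431895)–(2.20295, -0.6336, -0.5706)  len=0.4490
  (v39,v4,v35) [-+-] → (2.20295, -0.6336, -0.5706)–(2.33196, -0.6336, -0.393074)  len=0.2194
  (v35,v4,v0) [-++] → (2.33196, -0.6336, -0.393074)–(2.61757, -0.6336, 0)  len=0.4859

Chained into 2 loop(s):
  loop 1: 10 segments, perimeter = 3.5266
  loop 2: 10 segments, perimeter = 3.5266
Total perimeter = 7.053

loops=2 perimeter=7.053


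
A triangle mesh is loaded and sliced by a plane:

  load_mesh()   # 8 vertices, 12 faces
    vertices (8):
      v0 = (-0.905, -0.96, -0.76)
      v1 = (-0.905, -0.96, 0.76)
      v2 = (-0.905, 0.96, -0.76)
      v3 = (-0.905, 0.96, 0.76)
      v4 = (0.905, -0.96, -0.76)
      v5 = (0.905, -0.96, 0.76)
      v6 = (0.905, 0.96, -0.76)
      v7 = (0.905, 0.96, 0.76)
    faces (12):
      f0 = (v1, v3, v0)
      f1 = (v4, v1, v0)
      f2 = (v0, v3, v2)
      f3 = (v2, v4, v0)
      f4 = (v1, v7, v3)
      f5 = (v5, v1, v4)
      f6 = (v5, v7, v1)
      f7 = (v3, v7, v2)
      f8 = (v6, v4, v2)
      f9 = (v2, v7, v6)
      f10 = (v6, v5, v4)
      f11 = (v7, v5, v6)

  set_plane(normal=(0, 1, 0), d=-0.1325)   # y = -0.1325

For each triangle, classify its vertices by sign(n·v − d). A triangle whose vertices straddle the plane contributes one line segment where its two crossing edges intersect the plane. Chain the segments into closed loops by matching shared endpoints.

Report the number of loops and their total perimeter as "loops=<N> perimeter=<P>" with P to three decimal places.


loops=1 perimeter=6.660

Straddling triangles (8 of 12):
  (v1,v3,v0) [-+-] → (-0.905, -0.1325, 0.76)–(-0.905, -0.1325, -0.104896)  len=0.8649
  (v0,v3,v2) [-++] → (-0.905, -0.1325, -0.104896)–(-0.905, -0.1325, -0.76)  len=0.6551
  (v2,v4,v0) [+--] → (0.124909, -0.1325, -0.76)–(-0.905, -0.1325, -0.76)  len=1.0299
  (v1,v7,v3) [-++] → (-0.124909, -0.1325, 0.76)–(-0.905, -0.1325, 0.76)  len=0.7801
  (v5,v7,v1) [-+-] → (0.905, -0.1325, 0.76)–(-0.124909, -0.1325, 0.76)  len=1.0299
  (v6,v4,v2) [+-+] → (0.905, -0.1325, -0.76)–(0.124909, -0.1325, -0.76)  len=0.7801
  (v6,v5,v4) [+--] → (0.905, -0.1325, 0.104896)–(0.905, -0.1325, -0.76)  len=0.8649
  (v7,v5,v6) [+-+] → (0.905, -0.1325, 0.76)–(0.905, -0.1325, 0.104896)  len=0.6551

Chained into 1 loop(s):
  loop 1: 8 segments, perimeter = 6.6600
Total perimeter = 6.660


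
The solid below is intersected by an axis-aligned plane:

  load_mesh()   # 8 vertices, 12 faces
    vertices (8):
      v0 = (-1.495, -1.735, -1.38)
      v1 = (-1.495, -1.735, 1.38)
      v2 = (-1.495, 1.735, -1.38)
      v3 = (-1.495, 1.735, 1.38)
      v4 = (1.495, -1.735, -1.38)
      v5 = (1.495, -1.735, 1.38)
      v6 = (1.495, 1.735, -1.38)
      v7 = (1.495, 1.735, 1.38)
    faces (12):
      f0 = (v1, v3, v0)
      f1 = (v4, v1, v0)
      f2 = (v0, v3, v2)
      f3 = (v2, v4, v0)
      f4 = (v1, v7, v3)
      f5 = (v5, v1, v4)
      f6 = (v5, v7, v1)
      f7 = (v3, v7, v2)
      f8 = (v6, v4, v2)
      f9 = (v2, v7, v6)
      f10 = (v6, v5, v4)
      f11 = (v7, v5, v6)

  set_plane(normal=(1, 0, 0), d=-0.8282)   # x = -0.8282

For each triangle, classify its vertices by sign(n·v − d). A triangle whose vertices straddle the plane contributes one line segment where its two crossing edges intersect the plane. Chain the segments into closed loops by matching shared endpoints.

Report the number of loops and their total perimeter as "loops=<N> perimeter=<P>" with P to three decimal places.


Straddling triangles (8 of 12):
  (v4,v1,v0) [+--] → (-0.8282, -1.735, 0.764492)–(-0.8282, -1.735, -1.38)  len=2.1445
  (v2,v4,v0) [-+-] → (-0.8282, 0.961155, -1.38)–(-0.8282, -1.735, -1.38)  len=2.6962
  (v1,v7,v3) [-+-] → (-0.8282, -0.961155, 1.38)–(-0.8282, 1.735, 1.38)  len=2.6962
  (v5,v1,v4) [+-+] → (-0.8282, -1.735, 1.38)–(-0.8282, -1.735, 0.764492)  len=0.6155
  (v5,v7,v1) [++-] → (-0.8282, -0.961155, 1.38)–(-0.8282, -1.735, 1.38)  len=0.7738
  (v3,v7,v2) [-+-] → (-0.8282, 1.735, 1.38)–(-0.8282, 1.735, -0.764492)  len=2.1445
  (v6,v4,v2) [++-] → (-0.8282, 0.961155, -1.38)–(-0.8282, 1.735, -1.38)  len=0.7738
  (v2,v7,v6) [-++] → (-0.8282, 1.735, -0.764492)–(-0.8282, 1.735, -1.38)  len=0.6155

Chained into 1 loop(s):
  loop 1: 8 segments, perimeter = 12.4600
Total perimeter = 12.460

loops=1 perimeter=12.460


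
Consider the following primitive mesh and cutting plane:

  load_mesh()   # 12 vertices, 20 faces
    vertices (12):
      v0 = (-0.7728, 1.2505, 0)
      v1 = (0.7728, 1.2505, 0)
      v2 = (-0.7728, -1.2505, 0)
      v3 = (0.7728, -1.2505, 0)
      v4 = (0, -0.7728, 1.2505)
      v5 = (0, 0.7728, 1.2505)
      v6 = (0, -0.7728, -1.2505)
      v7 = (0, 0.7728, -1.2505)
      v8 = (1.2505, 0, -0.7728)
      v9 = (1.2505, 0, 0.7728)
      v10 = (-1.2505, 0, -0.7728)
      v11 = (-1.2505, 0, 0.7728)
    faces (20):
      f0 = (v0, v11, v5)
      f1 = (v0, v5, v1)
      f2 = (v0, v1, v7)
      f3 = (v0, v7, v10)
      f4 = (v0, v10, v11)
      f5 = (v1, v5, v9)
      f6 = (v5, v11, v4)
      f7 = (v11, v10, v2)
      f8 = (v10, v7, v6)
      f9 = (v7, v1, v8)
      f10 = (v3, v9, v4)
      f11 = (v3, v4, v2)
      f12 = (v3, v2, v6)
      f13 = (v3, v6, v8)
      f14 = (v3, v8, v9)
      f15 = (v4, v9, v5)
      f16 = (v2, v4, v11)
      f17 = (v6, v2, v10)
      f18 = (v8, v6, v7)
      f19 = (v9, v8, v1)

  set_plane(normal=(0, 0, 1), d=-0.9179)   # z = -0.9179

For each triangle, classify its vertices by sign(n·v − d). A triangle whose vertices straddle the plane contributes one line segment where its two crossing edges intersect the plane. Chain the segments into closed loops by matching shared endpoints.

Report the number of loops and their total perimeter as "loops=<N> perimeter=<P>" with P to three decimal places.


Straddling triangles (8 of 20):
  (v0,v1,v7) [++-] → (0.205544, 0.899856, -0.9179)–(-0.205544, 0.899856, -0.9179)  len=0.4111
  (v0,v7,v10) [+-+] → (-0.205544, 0.899856, -0.9179)–(-0.870664, 0.234736, -0.9179)  len=0.9406
  (v10,v7,v6) [+--] → (-0.870664, 0.234736, -0.9179)–(-0.870664, -0.234736, -0.9179)  len=0.4695
  (v7,v1,v8) [-++] → (0.205544, 0.899856, -0.9179)–(0.870664, 0.234736, -0.9179)  len=0.9406
  (v3,v2,v6) [++-] → (-0.205544, -0.899856, -0.9179)–(0.205544, -0.899856, -0.9179)  len=0.4111
  (v3,v6,v8) [+-+] → (0.205544, -0.899856, -0.9179)–(0.870664, -0.234736, -0.9179)  len=0.9406
  (v6,v2,v10) [-++] → (-0.205544, -0.899856, -0.9179)–(-0.870664, -0.234736, -0.9179)  len=0.9406
  (v8,v6,v7) [+--] → (0.870664, -0.234736, -0.9179)–(0.870664, 0.234736, -0.9179)  len=0.4695

Chained into 1 loop(s):
  loop 1: 8 segments, perimeter = 5.5236
Total perimeter = 5.524

loops=1 perimeter=5.524


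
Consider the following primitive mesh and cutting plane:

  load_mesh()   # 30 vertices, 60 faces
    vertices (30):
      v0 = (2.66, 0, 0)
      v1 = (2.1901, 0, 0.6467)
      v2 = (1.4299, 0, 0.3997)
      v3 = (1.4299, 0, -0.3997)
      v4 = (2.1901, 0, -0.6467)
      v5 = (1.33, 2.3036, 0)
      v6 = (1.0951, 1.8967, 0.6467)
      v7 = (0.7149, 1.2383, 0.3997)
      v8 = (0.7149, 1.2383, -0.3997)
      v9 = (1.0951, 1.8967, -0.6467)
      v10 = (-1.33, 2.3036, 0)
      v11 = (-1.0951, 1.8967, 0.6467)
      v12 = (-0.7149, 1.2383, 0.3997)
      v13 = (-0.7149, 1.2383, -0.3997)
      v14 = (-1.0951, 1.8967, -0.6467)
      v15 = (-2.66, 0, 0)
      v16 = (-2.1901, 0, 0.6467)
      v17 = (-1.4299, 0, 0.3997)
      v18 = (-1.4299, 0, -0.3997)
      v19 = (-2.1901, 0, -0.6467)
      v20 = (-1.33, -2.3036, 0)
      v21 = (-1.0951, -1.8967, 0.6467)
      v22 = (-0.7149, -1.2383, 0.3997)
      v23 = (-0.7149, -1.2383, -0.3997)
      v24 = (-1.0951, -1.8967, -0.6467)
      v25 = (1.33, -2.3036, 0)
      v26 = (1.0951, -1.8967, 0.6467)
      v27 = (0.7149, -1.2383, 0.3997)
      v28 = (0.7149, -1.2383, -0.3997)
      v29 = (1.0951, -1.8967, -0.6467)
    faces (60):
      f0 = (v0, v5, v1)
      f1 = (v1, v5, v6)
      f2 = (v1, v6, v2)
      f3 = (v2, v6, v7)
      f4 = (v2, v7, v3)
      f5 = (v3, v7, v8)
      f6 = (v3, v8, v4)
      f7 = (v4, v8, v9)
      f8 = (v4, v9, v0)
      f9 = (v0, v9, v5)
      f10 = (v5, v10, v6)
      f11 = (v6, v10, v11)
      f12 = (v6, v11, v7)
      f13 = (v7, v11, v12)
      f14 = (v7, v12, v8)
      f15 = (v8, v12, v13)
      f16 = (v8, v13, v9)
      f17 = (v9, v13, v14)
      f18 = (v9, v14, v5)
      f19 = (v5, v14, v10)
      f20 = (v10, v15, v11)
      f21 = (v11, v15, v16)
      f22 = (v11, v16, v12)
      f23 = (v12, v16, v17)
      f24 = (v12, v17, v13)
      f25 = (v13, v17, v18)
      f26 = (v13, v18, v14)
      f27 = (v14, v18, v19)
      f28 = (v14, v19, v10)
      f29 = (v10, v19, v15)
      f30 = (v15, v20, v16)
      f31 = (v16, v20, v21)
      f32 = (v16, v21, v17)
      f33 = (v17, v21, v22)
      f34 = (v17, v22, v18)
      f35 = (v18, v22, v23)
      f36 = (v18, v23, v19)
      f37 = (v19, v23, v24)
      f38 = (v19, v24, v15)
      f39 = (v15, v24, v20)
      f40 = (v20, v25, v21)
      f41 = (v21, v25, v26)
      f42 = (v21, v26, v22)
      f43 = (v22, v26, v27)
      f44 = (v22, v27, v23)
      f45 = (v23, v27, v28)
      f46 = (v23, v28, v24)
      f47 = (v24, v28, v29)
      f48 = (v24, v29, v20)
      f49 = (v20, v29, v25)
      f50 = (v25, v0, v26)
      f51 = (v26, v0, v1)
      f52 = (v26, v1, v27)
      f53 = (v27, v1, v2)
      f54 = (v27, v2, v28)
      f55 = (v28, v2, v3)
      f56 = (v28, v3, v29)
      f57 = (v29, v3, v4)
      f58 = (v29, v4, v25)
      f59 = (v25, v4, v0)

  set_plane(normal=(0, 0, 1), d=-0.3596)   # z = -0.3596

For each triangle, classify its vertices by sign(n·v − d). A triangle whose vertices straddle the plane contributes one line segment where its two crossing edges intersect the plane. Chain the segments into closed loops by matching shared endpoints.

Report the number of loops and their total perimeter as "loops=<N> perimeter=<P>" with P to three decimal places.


loops=2 perimeter=22.972

Straddling triangles (24 of 60):
  (v2,v7,v3) [++-] → (1.39403, 0.0621164, -0.3596)–(1.4299, 0, -0.3596)  len=0.0717
  (v3,v7,v8) [-+-] → (1.39403, 0.0621164, -0.3596)–(0.7149, 1.2383, -0.3596)  len=1.3582
  (v4,v9,v0) [--+] → (1.78983, 1.05467, -0.3596)–(2.39871, 0, -0.3596)  len=1.2178
  (v0,v9,v5) [+-+] → (1.78983, 1.05467, -0.3596)–(1.19938, 2.07734, -0.3596)  len=1.1809
  (v7,v12,v8) [++-] → (0.643177, 1.2383, -0.3596)–(0.7149, 1.2383, -0.3596)  len=0.0717
  (v8,v12,v13) [-+-] → (0.643177, 1.2383, -0.3596)–(-0.7149, 1.2383, -0.3596)  len=1.3581
  (v9,v14,v5) [--+] → (-0.0184861, 2.07734, -0.3596)–(1.19938, 2.07734, -0.3596)  len=1.2179
  (v5,v14,v10) [+-+] → (-0.0184861, 2.07734, -0.3596)–(-1.19938, 2.07734, -0.3596)  len=1.1809
  (v12,v17,v13) [++-] → (-0.750766, 1.17618, -0.3596)–(-0.7149, 1.2383, -0.3596)  len=0.0717
  (v13,v17,v18) [-+-] → (-0.750766, 1.17618, -0.3596)–(-1.4299, 0, -0.3596)  len=1.3582
  (v14,v19,v10) [--+] → (-1.80826, 1.02267, -0.3596)–(-1.19938, 2.07734, -0.3596)  len=1.2178
  (v10,v19,v15) [+-+] → (-1.80826, 1.02267, -0.3596)–(-2.39871, 0, -0.3596)  len=1.1809
  (v17,v22,v18) [++-] → (-1.39403, -0.0621164, -0.3596)–(-1.4299, 0, -0.3596)  len=0.0717
  (v18,v22,v23) [-+-] → (-1.39403, -0.0621164, -0.3596)–(-0.7149, -1.2383, -0.3596)  len=1.3582
  (v19,v24,v15) [--+] → (-1.78983, -1.05467, -0.3596)–(-2.39871, 0, -0.3596)  len=1.2178
  (v15,v24,v20) [+-+] → (-1.78983, -1.05467, -0.3596)–(-1.19938, -2.07734, -0.3596)  len=1.1809
  (v22,v27,v23) [++-] → (-0.643177, -1.2383, -0.3596)–(-0.7149, -1.2383, -0.3596)  len=0.0717
  (v23,v27,v28) [-+-] → (-0.643177, -1.2383, -0.3596)–(0.7149, -1.2383, -0.3596)  len=1.3581
  (v24,v29,v20) [--+] → (0.0184861, -2.07734, -0.3596)–(-1.19938, -2.07734, -0.3596)  len=1.2179
  (v20,v29,v25) [+-+] → (0.0184861, -2.07734, -0.3596)–(1.19938, -2.07734, -0.3596)  len=1.1809
  (v27,v2,v28) [++-] → (0.750766, -1.17618, -0.3596)–(0.7149, -1.2383, -0.3596)  len=0.0717
  (v28,v2,v3) [-+-] → (0.750766, -1.17618, -0.3596)–(1.4299, 0, -0.3596)  len=1.3582
  (v29,v4,v25) [--+] → (1.80826, -1.02267, -0.3596)–(1.19938, -2.07734, -0.3596)  len=1.2178
  (v25,v4,v0) [+-+] → (1.80826, -1.02267, -0.3596)–(2.39871, 0, -0.3596)  len=1.1809

Chained into 2 loop(s):
  loop 1: 12 segments, perimeter = 8.5792
  loop 2: 12 segments, perimeter = 14.3923
Total perimeter = 22.972


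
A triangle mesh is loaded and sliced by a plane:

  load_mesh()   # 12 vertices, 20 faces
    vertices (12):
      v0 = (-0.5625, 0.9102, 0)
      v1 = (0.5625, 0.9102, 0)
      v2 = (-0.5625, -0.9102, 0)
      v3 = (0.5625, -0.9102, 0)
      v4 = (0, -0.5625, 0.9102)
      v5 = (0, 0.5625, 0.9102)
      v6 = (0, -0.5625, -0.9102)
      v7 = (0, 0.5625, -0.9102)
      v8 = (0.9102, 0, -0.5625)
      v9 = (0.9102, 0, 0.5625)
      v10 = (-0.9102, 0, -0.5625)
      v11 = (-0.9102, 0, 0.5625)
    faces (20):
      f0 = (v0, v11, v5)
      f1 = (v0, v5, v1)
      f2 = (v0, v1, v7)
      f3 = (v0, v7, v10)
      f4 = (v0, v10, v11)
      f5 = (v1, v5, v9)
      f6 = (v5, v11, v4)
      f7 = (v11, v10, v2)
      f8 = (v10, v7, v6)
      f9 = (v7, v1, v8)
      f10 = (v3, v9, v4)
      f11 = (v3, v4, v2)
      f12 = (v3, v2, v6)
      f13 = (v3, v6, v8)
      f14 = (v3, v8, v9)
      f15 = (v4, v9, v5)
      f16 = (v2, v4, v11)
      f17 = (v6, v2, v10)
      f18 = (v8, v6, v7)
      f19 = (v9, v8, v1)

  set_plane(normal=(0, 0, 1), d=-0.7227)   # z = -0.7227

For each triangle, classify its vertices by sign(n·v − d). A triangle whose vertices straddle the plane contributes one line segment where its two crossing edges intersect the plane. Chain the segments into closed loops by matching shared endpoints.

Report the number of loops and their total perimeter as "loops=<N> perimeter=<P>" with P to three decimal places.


Straddling triangles (8 of 20):
  (v0,v1,v7) [++-] → (0.115874, 0.634126, -0.7227)–(-0.115874, 0.634126, -0.7227)  len=0.2317
  (v0,v7,v10) [+-+] → (-0.115874, 0.634126, -0.7227)–(-0.490833, 0.259167, -0.7227)  len=0.5303
  (v10,v7,v6) [+--] → (-0.490833, 0.259167, -0.7227)–(-0.490833, -0.259167, -0.7227)  len=0.5183
  (v7,v1,v8) [-++] → (0.115874, 0.634126, -0.7227)–(0.490833, 0.259167, -0.7227)  len=0.5303
  (v3,v2,v6) [++-] → (-0.115874, -0.634126, -0.7227)–(0.115874, -0.634126, -0.7227)  len=0.2317
  (v3,v6,v8) [+-+] → (0.115874, -0.634126, -0.7227)–(0.490833, -0.259167, -0.7227)  len=0.5303
  (v6,v2,v10) [-++] → (-0.115874, -0.634126, -0.7227)–(-0.490833, -0.259167, -0.7227)  len=0.5303
  (v8,v6,v7) [+--] → (0.490833, -0.259167, -0.7227)–(0.490833, 0.259167, -0.7227)  len=0.5183

Chained into 1 loop(s):
  loop 1: 8 segments, perimeter = 3.6213
Total perimeter = 3.621

loops=1 perimeter=3.621


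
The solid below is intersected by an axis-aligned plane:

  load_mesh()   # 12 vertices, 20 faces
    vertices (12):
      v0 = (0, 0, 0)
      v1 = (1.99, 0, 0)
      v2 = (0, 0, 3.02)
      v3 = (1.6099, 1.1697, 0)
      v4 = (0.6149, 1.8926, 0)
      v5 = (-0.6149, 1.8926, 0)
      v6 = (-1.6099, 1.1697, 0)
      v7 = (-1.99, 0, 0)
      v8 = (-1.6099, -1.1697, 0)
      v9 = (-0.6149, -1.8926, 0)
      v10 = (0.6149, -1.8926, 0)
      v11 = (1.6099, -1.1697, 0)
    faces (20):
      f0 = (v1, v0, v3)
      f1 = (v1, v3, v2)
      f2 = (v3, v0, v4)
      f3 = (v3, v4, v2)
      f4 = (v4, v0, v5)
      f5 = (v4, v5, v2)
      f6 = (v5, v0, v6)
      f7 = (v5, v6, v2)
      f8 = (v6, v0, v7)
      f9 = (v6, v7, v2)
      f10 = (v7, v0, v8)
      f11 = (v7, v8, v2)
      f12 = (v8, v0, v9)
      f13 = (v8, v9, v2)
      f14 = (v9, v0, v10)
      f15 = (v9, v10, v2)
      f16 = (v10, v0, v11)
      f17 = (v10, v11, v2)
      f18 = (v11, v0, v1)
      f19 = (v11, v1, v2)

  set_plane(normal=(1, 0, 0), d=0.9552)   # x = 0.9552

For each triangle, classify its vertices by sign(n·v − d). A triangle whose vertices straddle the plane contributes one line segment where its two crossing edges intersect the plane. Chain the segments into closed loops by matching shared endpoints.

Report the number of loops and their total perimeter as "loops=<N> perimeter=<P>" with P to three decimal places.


loops=1 perimeter=7.945

Straddling triangles (8 of 20):
  (v1,v0,v3) [+-+] → (0.9552, 0, 0)–(0.9552, 0.694017, 0)  len=0.6940
  (v1,v3,v2) [++-] → (0.9552, 0.694017, 1.22815)–(0.9552, 0, 1.5704)  len=0.7738
  (v3,v0,v4) [+--] → (0.9552, 0.694017, 0)–(0.9552, 1.64536, 0)  len=0.9513
  (v3,v4,v2) [+--] → (0.9552, 1.64536, 0)–(0.9552, 0.694017, 1.22815)  len=1.5535
  (v10,v0,v11) [--+] → (0.9552, -0.694017, 0)–(0.9552, -1.64536, 0)  len=0.9513
  (v10,v11,v2) [-+-] → (0.9552, -1.64536, 0)–(0.9552, -0.694017, 1.22815)  len=1.5535
  (v11,v0,v1) [+-+] → (0.9552, -0.694017, 0)–(0.9552, 0, 0)  len=0.6940
  (v11,v1,v2) [++-] → (0.9552, 0, 1.5704)–(0.9552, -0.694017, 1.22815)  len=0.7738

Chained into 1 loop(s):
  loop 1: 8 segments, perimeter = 7.9454
Total perimeter = 7.945


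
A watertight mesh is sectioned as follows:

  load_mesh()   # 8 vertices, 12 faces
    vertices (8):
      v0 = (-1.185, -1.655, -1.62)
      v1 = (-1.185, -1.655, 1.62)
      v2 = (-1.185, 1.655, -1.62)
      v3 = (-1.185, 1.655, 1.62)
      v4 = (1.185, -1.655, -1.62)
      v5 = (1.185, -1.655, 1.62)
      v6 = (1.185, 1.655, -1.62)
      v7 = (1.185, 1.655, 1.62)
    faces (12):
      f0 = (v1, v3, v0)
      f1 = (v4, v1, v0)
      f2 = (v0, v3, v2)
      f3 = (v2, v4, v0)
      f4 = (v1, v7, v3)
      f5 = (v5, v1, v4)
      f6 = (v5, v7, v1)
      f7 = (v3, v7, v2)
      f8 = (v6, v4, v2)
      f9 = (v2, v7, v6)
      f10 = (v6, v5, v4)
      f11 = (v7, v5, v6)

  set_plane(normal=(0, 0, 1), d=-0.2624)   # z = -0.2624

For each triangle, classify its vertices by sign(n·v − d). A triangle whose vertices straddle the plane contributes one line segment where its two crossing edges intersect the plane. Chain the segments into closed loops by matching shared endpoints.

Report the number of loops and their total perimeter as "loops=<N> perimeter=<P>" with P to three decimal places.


Straddling triangles (8 of 12):
  (v1,v3,v0) [++-] → (-1.185, -0.268069, -0.2624)–(-1.185, -1.655, -0.2624)  len=1.3869
  (v4,v1,v0) [-+-] → (0.191941, -1.655, -0.2624)–(-1.185, -1.655, -0.2624)  len=1.3769
  (v0,v3,v2) [-+-] → (-1.185, -0.268069, -0.2624)–(-1.185, 1.655, -0.2624)  len=1.9231
  (v5,v1,v4) [++-] → (0.191941, -1.655, -0.2624)–(1.185, -1.655, -0.2624)  len=0.9931
  (v3,v7,v2) [++-] → (-0.191941, 1.655, -0.2624)–(-1.185, 1.655, -0.2624)  len=0.9931
  (v2,v7,v6) [-+-] → (-0.191941, 1.655, -0.2624)–(1.185, 1.655, -0.2624)  len=1.3769
  (v6,v5,v4) [-+-] → (1.185, 0.268069, -0.2624)–(1.185, -1.655, -0.2624)  len=1.9231
  (v7,v5,v6) [++-] → (1.185, 0.268069, -0.2624)–(1.185, 1.655, -0.2624)  len=1.3869

Chained into 1 loop(s):
  loop 1: 8 segments, perimeter = 11.3600
Total perimeter = 11.360

loops=1 perimeter=11.360


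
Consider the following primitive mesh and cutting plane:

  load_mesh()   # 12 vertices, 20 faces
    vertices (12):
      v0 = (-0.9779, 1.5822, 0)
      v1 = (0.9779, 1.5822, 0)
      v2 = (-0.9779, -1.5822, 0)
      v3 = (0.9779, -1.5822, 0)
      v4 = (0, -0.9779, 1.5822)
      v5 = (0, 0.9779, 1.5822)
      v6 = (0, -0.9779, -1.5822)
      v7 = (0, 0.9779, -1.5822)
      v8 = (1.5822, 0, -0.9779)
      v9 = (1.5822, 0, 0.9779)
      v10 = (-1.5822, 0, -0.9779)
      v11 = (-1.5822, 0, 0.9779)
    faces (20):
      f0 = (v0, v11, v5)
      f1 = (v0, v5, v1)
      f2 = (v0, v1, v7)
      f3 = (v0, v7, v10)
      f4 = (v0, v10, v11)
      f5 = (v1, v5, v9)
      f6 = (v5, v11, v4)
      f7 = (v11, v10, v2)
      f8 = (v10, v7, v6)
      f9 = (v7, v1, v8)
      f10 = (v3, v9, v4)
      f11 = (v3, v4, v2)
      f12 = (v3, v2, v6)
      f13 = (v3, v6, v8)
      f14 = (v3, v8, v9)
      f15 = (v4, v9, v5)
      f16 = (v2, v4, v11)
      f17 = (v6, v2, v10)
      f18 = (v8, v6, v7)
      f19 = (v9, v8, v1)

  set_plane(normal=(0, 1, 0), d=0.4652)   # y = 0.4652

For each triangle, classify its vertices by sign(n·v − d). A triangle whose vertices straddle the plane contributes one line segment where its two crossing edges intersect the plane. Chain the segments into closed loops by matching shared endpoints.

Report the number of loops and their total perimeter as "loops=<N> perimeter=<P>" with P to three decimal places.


Straddling triangles (10 of 20):
  (v0,v11,v5) [+-+] → (-1.40452, 0.4652, 0.690377)–(-0.829526, 0.4652, 1.26537)  len=0.8132
  (v0,v7,v10) [++-] → (-0.829526, 0.4652, -1.26537)–(-1.40452, 0.4652, -0.690377)  len=0.8132
  (v0,v10,v11) [+--] → (-1.40452, 0.4652, -0.690377)–(-1.40452, 0.4652, 0.690377)  len=1.3808
  (v1,v5,v9) [++-] → (0.829526, 0.4652, 1.26537)–(1.40452, 0.4652, 0.690377)  len=0.8132
  (v5,v11,v4) [+--] → (-0.829526, 0.4652, 1.26537)–(0, 0.4652, 1.5822)  len=0.8880
  (v10,v7,v6) [-+-] → (-0.829526, 0.4652, -1.26537)–(0, 0.4652, -1.5822)  len=0.8880
  (v7,v1,v8) [++-] → (1.40452, 0.4652, -0.690377)–(0.829526, 0.4652, -1.26537)  len=0.8132
  (v4,v9,v5) [--+] → (0.829526, 0.4652, 1.26537)–(0, 0.4652, 1.5822)  len=0.8880
  (v8,v6,v7) [--+] → (0, 0.4652, -1.5822)–(0.829526, 0.4652, -1.26537)  len=0.8880
  (v9,v8,v1) [--+] → (1.40452, 0.4652, -0.690377)–(1.40452, 0.4652, 0.690377)  len=1.3808

Chained into 1 loop(s):
  loop 1: 10 segments, perimeter = 9.5661
Total perimeter = 9.566

loops=1 perimeter=9.566


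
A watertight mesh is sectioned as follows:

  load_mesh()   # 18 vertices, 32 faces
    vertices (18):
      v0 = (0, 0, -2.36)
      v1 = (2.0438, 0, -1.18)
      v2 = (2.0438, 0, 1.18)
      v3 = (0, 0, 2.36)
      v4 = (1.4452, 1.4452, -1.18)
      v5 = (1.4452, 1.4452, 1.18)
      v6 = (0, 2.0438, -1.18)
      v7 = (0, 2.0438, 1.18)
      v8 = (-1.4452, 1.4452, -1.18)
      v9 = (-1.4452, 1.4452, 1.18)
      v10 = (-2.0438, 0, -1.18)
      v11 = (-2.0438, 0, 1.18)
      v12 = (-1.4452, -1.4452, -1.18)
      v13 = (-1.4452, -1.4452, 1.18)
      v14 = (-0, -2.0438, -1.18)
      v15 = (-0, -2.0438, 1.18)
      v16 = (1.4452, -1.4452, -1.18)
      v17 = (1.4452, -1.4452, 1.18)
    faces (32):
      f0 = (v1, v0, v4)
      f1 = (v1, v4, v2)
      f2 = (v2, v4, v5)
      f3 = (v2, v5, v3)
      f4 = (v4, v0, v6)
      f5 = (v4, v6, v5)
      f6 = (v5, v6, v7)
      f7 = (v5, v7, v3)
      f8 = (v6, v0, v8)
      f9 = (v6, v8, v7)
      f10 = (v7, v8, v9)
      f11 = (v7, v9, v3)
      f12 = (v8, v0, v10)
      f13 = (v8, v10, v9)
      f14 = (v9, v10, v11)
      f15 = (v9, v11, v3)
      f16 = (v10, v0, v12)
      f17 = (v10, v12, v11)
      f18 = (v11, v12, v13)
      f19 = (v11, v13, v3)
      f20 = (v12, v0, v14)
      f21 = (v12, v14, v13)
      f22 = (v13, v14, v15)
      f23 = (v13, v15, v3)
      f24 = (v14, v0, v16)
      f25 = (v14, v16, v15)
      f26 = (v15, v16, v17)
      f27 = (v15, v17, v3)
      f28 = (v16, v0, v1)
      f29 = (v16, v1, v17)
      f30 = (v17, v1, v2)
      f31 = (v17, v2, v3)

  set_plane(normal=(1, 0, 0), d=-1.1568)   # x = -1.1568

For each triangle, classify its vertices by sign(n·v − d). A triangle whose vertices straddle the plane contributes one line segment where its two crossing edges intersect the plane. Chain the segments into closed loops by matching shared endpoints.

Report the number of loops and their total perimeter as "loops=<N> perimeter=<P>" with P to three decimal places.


loops=1 perimeter=11.361

Straddling triangles (12 of 32):
  (v6,v0,v8) [++-] → (-1.1568, 1.1568, -1.41548)–(-1.1568, 1.56465, -1.18)  len=0.4710
  (v6,v8,v7) [+-+] → (-1.1568, 1.56465, -1.18)–(-1.1568, 1.56465, -0.709045)  len=0.4710
  (v7,v8,v9) [+--] → (-1.1568, 1.56465, -0.709045)–(-1.1568, 1.56465, 1.18)  len=1.8890
  (v7,v9,v3) [+-+] → (-1.1568, 1.56465, 1.18)–(-1.1568, 1.1568, 1.41548)  len=0.4710
  (v8,v0,v10) [-+-] → (-1.1568, 1.1568, -1.41548)–(-1.1568, 0, -1.69211)  len=1.1894
  (v9,v11,v3) [--+] → (-1.1568, 0, 1.69211)–(-1.1568, 1.1568, 1.41548)  len=1.1894
  (v10,v0,v12) [-+-] → (-1.1568, 0, -1.69211)–(-1.1568, -1.1568, -1.41548)  len=1.1894
  (v11,v13,v3) [--+] → (-1.1568, -1.1568, 1.41548)–(-1.1568, 0, 1.69211)  len=1.1894
  (v12,v0,v14) [-++] → (-1.1568, -1.1568, -1.41548)–(-1.1568, -1.56465, -1.18)  len=0.4710
  (v12,v14,v13) [-+-] → (-1.1568, -1.56465, -1.18)–(-1.1568, -1.56465, 0.709045)  len=1.8890
  (v13,v14,v15) [-++] → (-1.1568, -1.56465, 0.709045)–(-1.1568, -1.56465, 1.18)  len=0.4710
  (v13,v15,v3) [-++] → (-1.1568, -1.56465, 1.18)–(-1.1568, -1.1568, 1.41548)  len=0.4710

Chained into 1 loop(s):
  loop 1: 12 segments, perimeter = 11.3615
Total perimeter = 11.361


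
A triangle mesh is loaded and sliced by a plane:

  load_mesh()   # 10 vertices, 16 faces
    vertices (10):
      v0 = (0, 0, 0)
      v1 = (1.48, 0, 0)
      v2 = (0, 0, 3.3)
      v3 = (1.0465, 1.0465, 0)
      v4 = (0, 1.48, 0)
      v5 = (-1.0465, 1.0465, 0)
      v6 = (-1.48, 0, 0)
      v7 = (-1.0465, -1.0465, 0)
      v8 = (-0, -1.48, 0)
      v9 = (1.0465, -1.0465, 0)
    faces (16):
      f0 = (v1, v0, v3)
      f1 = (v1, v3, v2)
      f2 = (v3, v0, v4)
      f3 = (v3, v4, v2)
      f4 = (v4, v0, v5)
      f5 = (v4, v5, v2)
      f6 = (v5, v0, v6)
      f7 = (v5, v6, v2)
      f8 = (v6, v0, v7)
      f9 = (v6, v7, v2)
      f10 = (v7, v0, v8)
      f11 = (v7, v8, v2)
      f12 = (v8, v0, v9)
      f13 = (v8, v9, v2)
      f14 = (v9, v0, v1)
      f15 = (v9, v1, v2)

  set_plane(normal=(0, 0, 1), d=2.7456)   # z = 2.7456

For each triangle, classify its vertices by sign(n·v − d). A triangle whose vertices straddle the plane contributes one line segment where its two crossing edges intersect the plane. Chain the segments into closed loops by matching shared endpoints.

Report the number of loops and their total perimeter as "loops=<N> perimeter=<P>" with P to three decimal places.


loops=1 perimeter=1.522

Straddling triangles (8 of 16):
  (v1,v3,v2) [--+] → (0.175812, 0.175812, 2.7456)–(0.24864, 0, 2.7456)  len=0.1903
  (v3,v4,v2) [--+] → (0, 0.24864, 2.7456)–(0.175812, 0.175812, 2.7456)  len=0.1903
  (v4,v5,v2) [--+] → (-0.175812, 0.175812, 2.7456)–(0, 0.24864, 2.7456)  len=0.1903
  (v5,v6,v2) [--+] → (-0.24864, 0, 2.7456)–(-0.175812, 0.175812, 2.7456)  len=0.1903
  (v6,v7,v2) [--+] → (-0.175812, -0.175812, 2.7456)–(-0.24864, 0, 2.7456)  len=0.1903
  (v7,v8,v2) [--+] → (0, -0.24864, 2.7456)–(-0.175812, -0.175812, 2.7456)  len=0.1903
  (v8,v9,v2) [--+] → (0.175812, -0.175812, 2.7456)–(0, -0.24864, 2.7456)  len=0.1903
  (v9,v1,v2) [--+] → (0.24864, 0, 2.7456)–(0.175812, -0.175812, 2.7456)  len=0.1903

Chained into 1 loop(s):
  loop 1: 8 segments, perimeter = 1.5224
Total perimeter = 1.522


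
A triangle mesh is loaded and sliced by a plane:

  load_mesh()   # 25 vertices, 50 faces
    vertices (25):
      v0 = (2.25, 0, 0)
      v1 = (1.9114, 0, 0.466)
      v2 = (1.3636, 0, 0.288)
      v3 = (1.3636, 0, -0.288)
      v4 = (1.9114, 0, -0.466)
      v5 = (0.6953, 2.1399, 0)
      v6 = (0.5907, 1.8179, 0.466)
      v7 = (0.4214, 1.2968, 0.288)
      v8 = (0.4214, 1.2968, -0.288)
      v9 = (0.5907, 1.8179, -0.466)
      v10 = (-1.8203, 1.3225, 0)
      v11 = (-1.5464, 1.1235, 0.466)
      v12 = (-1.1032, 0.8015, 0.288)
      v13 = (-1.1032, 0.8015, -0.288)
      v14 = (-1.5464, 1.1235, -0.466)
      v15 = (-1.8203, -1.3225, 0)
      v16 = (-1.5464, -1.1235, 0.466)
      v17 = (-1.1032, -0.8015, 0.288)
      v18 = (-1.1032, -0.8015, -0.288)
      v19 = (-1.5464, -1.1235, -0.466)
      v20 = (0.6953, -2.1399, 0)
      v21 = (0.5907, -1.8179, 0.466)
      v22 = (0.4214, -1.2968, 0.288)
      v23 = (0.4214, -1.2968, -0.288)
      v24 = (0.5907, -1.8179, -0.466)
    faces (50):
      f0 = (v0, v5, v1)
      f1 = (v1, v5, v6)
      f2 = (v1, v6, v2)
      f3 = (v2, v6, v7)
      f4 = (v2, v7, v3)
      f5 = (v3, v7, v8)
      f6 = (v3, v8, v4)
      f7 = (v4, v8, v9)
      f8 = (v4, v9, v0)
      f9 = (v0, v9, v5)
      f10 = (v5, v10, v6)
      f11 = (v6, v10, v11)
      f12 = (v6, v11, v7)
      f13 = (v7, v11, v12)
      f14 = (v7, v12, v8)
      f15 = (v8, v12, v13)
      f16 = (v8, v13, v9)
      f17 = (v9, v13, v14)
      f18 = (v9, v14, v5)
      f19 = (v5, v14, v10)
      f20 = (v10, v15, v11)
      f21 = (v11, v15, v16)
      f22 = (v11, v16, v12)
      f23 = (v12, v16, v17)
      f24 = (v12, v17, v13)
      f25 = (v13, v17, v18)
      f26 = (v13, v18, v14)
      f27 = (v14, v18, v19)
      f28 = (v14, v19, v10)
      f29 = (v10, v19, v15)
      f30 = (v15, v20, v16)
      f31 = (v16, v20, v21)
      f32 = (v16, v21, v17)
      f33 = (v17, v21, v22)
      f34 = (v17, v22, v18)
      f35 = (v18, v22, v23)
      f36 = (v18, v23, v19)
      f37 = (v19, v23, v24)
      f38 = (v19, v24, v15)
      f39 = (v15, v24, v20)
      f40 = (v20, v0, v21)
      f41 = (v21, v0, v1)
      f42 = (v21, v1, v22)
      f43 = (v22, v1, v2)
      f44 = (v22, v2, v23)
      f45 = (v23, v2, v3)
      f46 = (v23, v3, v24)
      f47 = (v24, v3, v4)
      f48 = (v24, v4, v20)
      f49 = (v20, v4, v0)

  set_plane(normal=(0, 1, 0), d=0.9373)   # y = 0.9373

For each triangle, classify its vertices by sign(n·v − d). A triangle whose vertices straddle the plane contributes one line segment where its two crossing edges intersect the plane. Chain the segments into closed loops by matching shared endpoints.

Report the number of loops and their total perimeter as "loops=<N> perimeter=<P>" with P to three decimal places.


loops=2 perimeter=6.309

Straddling triangles (22 of 50):
  (v0,v5,v1) [-+-] → (1.56902, 0.9373, 0)–(1.37873, 0.9373, 0.261887)  len=0.3237
  (v1,v5,v6) [-++] → (1.37873, 0.9373, 0.261887)–(1.23045, 0.9373, 0.466)  len=0.2523
  (v1,v6,v2) [-+-] → (1.23045, 0.9373, 0.466)–(0.965097, 0.9373, 0.379776)  len=0.2790
  (v2,v6,v7) [-++] → (0.965097, 0.9373, 0.379776)–(0.682597, 0.9373, 0.288)  len=0.2970
  (v2,v7,v3) [-+-] → (0.682597, 0.9373, 0.288)–(0.682597, 0.9373, 0.128321)  len=0.1597
  (v3,v7,v8) [-++] → (0.682597, 0.9373, 0.128321)–(0.682597, 0.9373, -0.288)  len=0.4163
  (v3,v8,v4) [-+-] → (0.682597, 0.9373, -0.288)–(0.834459, 0.9373, -0.337345)  len=0.1597
  (v4,v8,v9) [-++] → (0.834459, 0.9373, -0.337345)–(1.23045, 0.9373, -0.466)  len=0.4164
  (v4,v9,v0) [-+-] → (1.23045, 0.9373, -0.466)–(1.39447, 0.9373, -0.240267)  len=0.2790
  (v0,v9,v5) [-++] → (1.39447, 0.9373, -0.240267)–(1.56902, 0.9373, 0)  len=0.2970
  (v7,v11,v12) [++-] → (-1.29011, 0.9373, 0.36307)–(-0.685189, 0.9373, 0.288)  len=0.6096
  (v7,v12,v8) [+-+] → (-0.685189, 0.9373, 0.288)–(-0.685189, 0.9373, 0.130074)  len=0.1579
  (v8,v12,v13) [+--] → (-0.685189, 0.9373, 0.130074)–(-0.685189, 0.9373, -0.288)  len=0.4181
  (v8,v13,v9) [+-+] → (-0.685189, 0.9373, -0.288)–(-0.87688, 0.9373, -0.311782)  len=0.1932
  (v9,v13,v14) [+-+] → (-0.87688, 0.9373, -0.311782)–(-1.29011, 0.9373, -0.36307)  len=0.4164
  (v10,v15,v11) [+-+] → (-1.8203, 0.9373, 0)–(-1.56725, 0.9373, 0.430526)  len=0.4994
  (v11,v15,v16) [+--] → (-1.56725, 0.9373, 0.430526)–(-1.5464, 0.9373, 0.466)  len=0.0411
  (v11,v16,v12) [+--] → (-1.5464, 0.9373, 0.466)–(-1.29011, 0.9373, 0.36307)  len=0.2762
  (v13,v18,v14) [--+] → (-1.50353, 0.9373, -0.448783)–(-1.29011, 0.9373, -0.36307)  len=0.2300
  (v14,v18,v19) [+--] → (-1.50353, 0.9373, -0.448783)–(-1.5464, 0.9373, -0.466)  len=0.0462
  (v14,v19,v10) [+-+] → (-1.5464, 0.9373, -0.466)–(-1.77717, 0.9373, -0.0733864)  len=0.4554
  (v10,v19,v15) [+--] → (-1.77717, 0.9373, -0.0733864)–(-1.8203, 0.9373, 0)  len=0.0851

Chained into 2 loop(s):
  loop 1: 10 segments, perimeter = 2.8801
  loop 2: 12 segments, perimeter = 3.4286
Total perimeter = 6.309


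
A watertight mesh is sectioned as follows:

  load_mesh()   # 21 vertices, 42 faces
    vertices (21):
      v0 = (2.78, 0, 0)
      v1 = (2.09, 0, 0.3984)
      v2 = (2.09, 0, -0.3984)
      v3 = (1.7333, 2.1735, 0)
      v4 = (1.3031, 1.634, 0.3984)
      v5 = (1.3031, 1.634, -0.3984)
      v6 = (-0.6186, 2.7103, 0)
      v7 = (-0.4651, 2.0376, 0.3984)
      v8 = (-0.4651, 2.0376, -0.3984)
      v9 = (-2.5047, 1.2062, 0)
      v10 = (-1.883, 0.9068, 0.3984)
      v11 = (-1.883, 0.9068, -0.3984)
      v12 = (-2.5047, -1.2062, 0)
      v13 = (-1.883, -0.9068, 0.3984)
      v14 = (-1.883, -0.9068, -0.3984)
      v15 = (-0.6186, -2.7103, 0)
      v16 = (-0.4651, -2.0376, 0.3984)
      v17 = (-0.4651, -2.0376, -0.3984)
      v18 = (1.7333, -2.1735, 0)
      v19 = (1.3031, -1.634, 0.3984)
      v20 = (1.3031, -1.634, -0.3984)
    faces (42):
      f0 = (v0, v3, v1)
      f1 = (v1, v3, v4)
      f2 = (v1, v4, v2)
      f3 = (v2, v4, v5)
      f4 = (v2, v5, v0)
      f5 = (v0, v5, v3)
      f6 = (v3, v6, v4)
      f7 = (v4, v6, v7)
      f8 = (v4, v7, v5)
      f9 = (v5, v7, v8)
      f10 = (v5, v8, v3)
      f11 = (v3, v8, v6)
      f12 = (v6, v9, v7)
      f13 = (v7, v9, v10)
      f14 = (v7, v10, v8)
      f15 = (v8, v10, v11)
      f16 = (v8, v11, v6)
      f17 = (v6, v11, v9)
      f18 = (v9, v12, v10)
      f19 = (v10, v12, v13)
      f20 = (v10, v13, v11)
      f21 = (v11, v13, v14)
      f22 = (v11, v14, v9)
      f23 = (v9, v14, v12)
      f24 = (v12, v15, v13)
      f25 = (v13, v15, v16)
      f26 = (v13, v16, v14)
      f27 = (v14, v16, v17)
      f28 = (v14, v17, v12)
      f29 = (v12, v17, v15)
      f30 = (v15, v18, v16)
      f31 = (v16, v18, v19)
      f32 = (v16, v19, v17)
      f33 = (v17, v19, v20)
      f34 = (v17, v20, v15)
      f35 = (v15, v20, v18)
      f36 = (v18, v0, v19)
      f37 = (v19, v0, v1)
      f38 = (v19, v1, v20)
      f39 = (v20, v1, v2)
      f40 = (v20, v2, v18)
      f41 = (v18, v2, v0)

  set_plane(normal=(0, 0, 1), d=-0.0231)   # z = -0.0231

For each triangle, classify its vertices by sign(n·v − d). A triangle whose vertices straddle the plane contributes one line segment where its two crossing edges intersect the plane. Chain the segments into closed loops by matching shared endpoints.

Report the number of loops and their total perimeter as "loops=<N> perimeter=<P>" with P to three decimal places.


loops=2 perimeter=29.339

Straddling triangles (28 of 42):
  (v1,v4,v2) [++-] → (1.71936, 0.769629, -0.0231)–(2.09, 0, -0.0231)  len=0.8542
  (v2,v4,v5) [-+-] → (1.71936, 0.769629, -0.0231)–(1.3031, 1.634, -0.0231)  len=0.9594
  (v2,v5,v0) [--+] → (2.69437, 0.0947425, -0.0231)–(2.73999, 0, -0.0231)  len=0.1052
  (v0,v5,v3) [+-+] → (2.69437, 0.0947425, -0.0231)–(1.70836, 2.14222, -0.0231)  len=2.2725
  (v4,v7,v5) [++-] → (0.470262, 1.8241, -0.0231)–(1.3031, 1.634, -0.0231)  len=0.8543
  (v5,v7,v8) [-+-] → (0.470262, 1.8241, -0.0231)–(-0.4651, 2.0376, -0.0231)  len=0.9594
  (v5,v8,v3) [--+] → (1.60583, 2.16562, -0.0231)–(1.70836, 2.14222, -0.0231)  len=0.1052
  (v3,v8,v6) [+-+] → (1.60583, 2.16562, -0.0231)–(-0.6097, 2.6713, -0.0231)  len=2.2725
  (v7,v10,v8) [++-] → (-1.13294, 1.50498, -0.0231)–(-0.4651, 2.0376, -0.0231)  len=0.8542
  (v8,v10,v11) [-+-] → (-1.13294, 1.50498, -0.0231)–(-1.883, 0.9068, -0.0231)  len=0.9594
  (v8,v11,v6) [--+] → (-0.691912, 2.60573, -0.0231)–(-0.6097, 2.6713, -0.0231)  len=0.1052
  (v6,v11,v9) [+-+] → (-0.691912, 2.60573, -0.0231)–(-2.46865, 1.18884, -0.0231)  len=2.2725
  (v10,v13,v11) [++-] → (-1.883, 0.052578, -0.0231)–(-1.883, 0.9068, -0.0231)  len=0.8542
  (v11,v13,v14) [-+-] → (-1.883, 0.052578, -0.0231)–(-1.883, -0.9068, -0.0231)  len=0.9594
  (v11,v14,v9) [--+] → (-2.46865, 1.08368, -0.0231)–(-2.46865, 1.18884, -0.0231)  len=0.1052
  (v9,v14,v12) [+-+] → (-2.46865, 1.08368, -0.0231)–(-2.46865, -1.18884, -0.0231)  len=2.2725
  (v13,v16,v14) [++-] → (-1.21516, -1.43942, -0.0231)–(-1.883, -0.9068, -0.0231)  len=0.8542
  (v14,v16,v17) [-+-] → (-1.21516, -1.43942, -0.0231)–(-0.4651, -2.0376, -0.0231)  len=0.9594
  (v14,v17,v12) [--+] → (-2.38644, -1.25441, -0.0231)–(-2.46865, -1.18884, -0.0231)  len=0.1052
  (v12,v17,v15) [+-+] → (-2.38644, -1.25441, -0.0231)–(-0.6097, -2.6713, -0.0231)  len=2.2725
  (v16,v19,v17) [++-] → (0.367738, -1.8475, -0.0231)–(-0.4651, -2.0376, -0.0231)  len=0.8543
  (v17,v19,v20) [-+-] → (0.367738, -1.8475, -0.0231)–(1.3031, -1.634, -0.0231)  len=0.9594
  (v17,v20,v15) [--+] → (-0.507176, -2.64789, -0.0231)–(-0.6097, -2.6713, -0.0231)  len=0.1052
  (v15,v20,v18) [+-+] → (-0.507176, -2.64789, -0.0231)–(1.70836, -2.14222, -0.0231)  len=2.2725
  (v19,v1,v20) [++-] → (1.67374, -0.864371, -0.0231)–(1.3031, -1.634, -0.0231)  len=0.8542
  (v20,v1,v2) [-+-] → (1.67374, -0.864371, -0.0231)–(2.09, 0, -0.0231)  len=0.9594
  (v20,v2,v18) [--+] → (1.75398, -2.04748, -0.0231)–(1.70836, -2.14222, -0.0231)  len=0.1052
  (v18,v2,v0) [+-+] → (1.75398, -2.04748, -0.0231)–(2.73999, 0, -0.0231)  len=2.2725

Chained into 2 loop(s):
  loop 1: 14 segments, perimeter = 12.6954
  loop 2: 14 segments, perimeter = 16.6437
Total perimeter = 29.339
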